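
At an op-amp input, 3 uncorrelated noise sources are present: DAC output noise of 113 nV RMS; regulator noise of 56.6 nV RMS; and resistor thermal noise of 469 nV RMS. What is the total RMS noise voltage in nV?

Uncorrelated sources add in power (mean-square): V_tot = √(ΣV_i²)
V_tot = √[(1.13×10⁻⁷)² + (5.66×10⁻⁸)² + (4.69×10⁻⁷)²] = 4.86×10⁻⁷ V = 486 nV

486 nV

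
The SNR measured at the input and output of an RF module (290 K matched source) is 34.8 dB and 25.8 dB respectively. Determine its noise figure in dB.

9.0 dB

NF (dB) = SNR_in(dB) − SNR_out(dB) when the source is at T₀
NF = 34.8 − 25.8 = 9.0 dB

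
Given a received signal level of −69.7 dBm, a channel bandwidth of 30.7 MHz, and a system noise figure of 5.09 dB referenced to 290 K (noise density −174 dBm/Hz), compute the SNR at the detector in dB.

24.3 dB

Noise floor: N = −174 + 10 log₁₀(B) + NF
10 log₁₀(3.07×10⁷) = 74.87 dB
N = −174 + 74.87 + 5.09 = −94.04 dBm
SNR = P_sig − N = −69.7 − (−94.04) = 24.34 dB → 24.3 dB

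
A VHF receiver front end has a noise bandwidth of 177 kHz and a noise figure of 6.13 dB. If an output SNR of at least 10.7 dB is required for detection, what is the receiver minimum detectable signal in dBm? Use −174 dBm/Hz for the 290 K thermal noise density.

Sensitivity = −174 + 10 log₁₀(B) + NF + SNR_min
= −174 + 52.48 + 6.13 + 10.7
= −104.69 dBm → −104.7 dBm

−104.7 dBm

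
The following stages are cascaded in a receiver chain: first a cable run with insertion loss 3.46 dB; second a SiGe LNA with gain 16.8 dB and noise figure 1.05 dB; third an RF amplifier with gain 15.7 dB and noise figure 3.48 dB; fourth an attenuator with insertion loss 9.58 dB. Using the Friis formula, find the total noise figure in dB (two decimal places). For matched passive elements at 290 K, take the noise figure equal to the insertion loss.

Convert to linear (a loss of L dB is a gain of −L dB): F_i = 10^(NF_i/10), G_i = 10^(G_i,dB/10)
  Stage 1: F_1 = 10^(3.46/10) = 2.218, G_1 = 10^(−3.46/10) = 0.4508
  Stage 2: F_2 = 10^(1.05/10) = 1.274, G_2 = 10^(16.8/10) = 47.86
  Stage 3: F_3 = 10^(3.48/10) = 2.228, G_3 = 10^(15.7/10) = 37.15
  Stage 4: F_4 = 10^(9.58/10) = 9.078, G_4 = 10^(−9.58/10) = 0.1102
Friis cascade:
  F = 2.218 + (1.274 − 1)/0.4508 + (2.228 − 1)/21.58 + (9.078 − 1)/801.7 = 2.892
NF = 10 log₁₀(2.892) = 4.61 dB

4.61 dB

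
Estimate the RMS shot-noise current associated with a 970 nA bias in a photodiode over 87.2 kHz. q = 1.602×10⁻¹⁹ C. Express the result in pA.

165 pA

I_n = √(2qI·B)
2qI·B = 2 × 1.602×10⁻¹⁹ × 9.70×10⁻⁷ × 8.72×10⁴ = 2.71×10⁻²⁰ A²
I_n = √(2.71×10⁻²⁰) = 1.65×10⁻¹⁰ A = 165 pA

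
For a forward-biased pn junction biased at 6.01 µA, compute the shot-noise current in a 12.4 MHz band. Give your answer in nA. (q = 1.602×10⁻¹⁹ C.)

I_n = √(2qI·B)
2qI·B = 2 × 1.602×10⁻¹⁹ × 6.01×10⁻⁶ × 1.24×10⁷ = 2.39×10⁻¹⁷ A²
I_n = √(2.39×10⁻¹⁷) = 4.89×10⁻⁹ A = 4.89 nA

4.89 nA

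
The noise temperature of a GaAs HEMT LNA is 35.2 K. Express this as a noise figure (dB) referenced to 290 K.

0.498 dB

F = 1 + T_e/T₀ = 1 + 35.2/290 = 1.12138
NF = 10 log₁₀(1.12138) = 0.498 dB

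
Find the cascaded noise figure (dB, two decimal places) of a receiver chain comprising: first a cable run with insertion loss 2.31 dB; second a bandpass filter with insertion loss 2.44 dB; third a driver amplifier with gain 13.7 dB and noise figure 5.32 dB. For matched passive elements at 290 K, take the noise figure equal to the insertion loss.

Convert to linear (a loss of L dB is a gain of −L dB): F_i = 10^(NF_i/10), G_i = 10^(G_i,dB/10)
  Stage 1: F_1 = 10^(2.31/10) = 1.702, G_1 = 10^(−2.31/10) = 0.5875
  Stage 2: F_2 = 10^(2.44/10) = 1.754, G_2 = 10^(−2.44/10) = 0.5702
  Stage 3: F_3 = 10^(5.32/10) = 3.404, G_3 = 10^(13.7/10) = 23.44
Friis cascade:
  F = 1.702 + (1.754 − 1)/0.5875 + (3.404 − 1)/0.3350 = 10.16
NF = 10 log₁₀(10.16) = 10.07 dB

10.07 dB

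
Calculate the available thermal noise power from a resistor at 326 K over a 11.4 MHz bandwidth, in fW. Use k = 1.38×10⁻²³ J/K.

51.3 fW

P_n = kTB = 1.38×10⁻²³ × 326 × 1.14×10⁷ = 5.13×10⁻¹⁴ W = 51.3 fW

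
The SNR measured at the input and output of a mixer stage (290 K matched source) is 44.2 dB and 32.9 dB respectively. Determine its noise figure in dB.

11.3 dB

NF (dB) = SNR_in(dB) − SNR_out(dB) when the source is at T₀
NF = 44.2 − 32.9 = 11.3 dB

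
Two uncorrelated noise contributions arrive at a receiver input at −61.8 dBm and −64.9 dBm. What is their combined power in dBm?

−60.1 dBm

Convert to linear, add, convert back:
P₁ = 6.61×10⁻¹⁰ W, P₂ = 3.24×10⁻¹⁰ W
P_tot = 9.84×10⁻¹⁰ W → 10 log₁₀(P_tot / 10⁻³) = −60.1 dBm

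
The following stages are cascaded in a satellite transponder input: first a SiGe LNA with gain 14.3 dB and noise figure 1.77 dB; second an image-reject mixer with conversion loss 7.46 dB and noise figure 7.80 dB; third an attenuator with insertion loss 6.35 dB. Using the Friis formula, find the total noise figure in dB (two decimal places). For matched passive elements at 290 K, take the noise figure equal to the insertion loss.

3.76 dB

Convert to linear (a loss of L dB is a gain of −L dB): F_i = 10^(NF_i/10), G_i = 10^(G_i,dB/10)
  Stage 1: F_1 = 10^(1.77/10) = 1.503, G_1 = 10^(14.3/10) = 26.92
  Stage 2: F_2 = 10^(7.80/10) = 6.026, G_2 = 10^(−7.46/10) = 0.1795
  Stage 3: F_3 = 10^(6.35/10) = 4.315, G_3 = 10^(−6.35/10) = 0.2317
Friis cascade:
  F = 1.503 + (6.026 − 1)/26.92 + (4.315 − 1)/4.831 = 2.376
NF = 10 log₁₀(2.376) = 3.76 dB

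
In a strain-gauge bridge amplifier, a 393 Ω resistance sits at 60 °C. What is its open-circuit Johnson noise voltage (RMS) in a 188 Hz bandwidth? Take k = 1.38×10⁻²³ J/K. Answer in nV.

T = 60 °C + 273.15 = 333.15 K
V_n = √(4kTRB)
4kTRB = 4 × 1.38×10⁻²³ × 333.15 × 3.93×10² × 1.88×10² = 1.36×10⁻¹⁵ V²
V_n = √(1.36×10⁻¹⁵) = 3.69×10⁻⁸ V = 36.9 nV

36.9 nV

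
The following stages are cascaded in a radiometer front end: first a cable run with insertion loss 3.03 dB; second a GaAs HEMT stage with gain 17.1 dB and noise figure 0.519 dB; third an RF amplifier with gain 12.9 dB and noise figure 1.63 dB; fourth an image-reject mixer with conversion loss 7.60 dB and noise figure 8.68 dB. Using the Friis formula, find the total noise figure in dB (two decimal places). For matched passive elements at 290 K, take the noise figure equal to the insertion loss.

3.61 dB

Convert to linear (a loss of L dB is a gain of −L dB): F_i = 10^(NF_i/10), G_i = 10^(G_i,dB/10)
  Stage 1: F_1 = 10^(3.03/10) = 2.009, G_1 = 10^(−3.03/10) = 0.4977
  Stage 2: F_2 = 10^(0.519/10) = 1.127, G_2 = 10^(17.1/10) = 51.29
  Stage 3: F_3 = 10^(1.63/10) = 1.455, G_3 = 10^(12.9/10) = 19.50
  Stage 4: F_4 = 10^(8.68/10) = 7.379, G_4 = 10^(−7.60/10) = 0.1738
Friis cascade:
  F = 2.009 + (1.127 − 1)/0.4977 + (1.455 − 1)/25.53 + (7.379 − 1)/497.7 = 2.295
NF = 10 log₁₀(2.295) = 3.61 dB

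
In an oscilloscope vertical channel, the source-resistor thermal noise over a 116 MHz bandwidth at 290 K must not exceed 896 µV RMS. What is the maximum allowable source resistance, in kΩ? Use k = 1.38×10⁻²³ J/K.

432 kΩ

Johnson–Nyquist: V_n = √(4kTRB) ⇒ R = V_n² / (4kTB)
4kTB = 4 × 1.38×10⁻²³ × 290 × 1.16×10⁸ = 1.86×10⁻¹²
R = (8.96×10⁻⁴)² / 1.86×10⁻¹² = 4.32×10⁵ Ω = 432 kΩ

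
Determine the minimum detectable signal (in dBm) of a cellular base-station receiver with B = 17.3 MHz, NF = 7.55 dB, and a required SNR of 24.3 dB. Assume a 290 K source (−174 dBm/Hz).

−69.8 dBm

Sensitivity = −174 + 10 log₁₀(B) + NF + SNR_min
= −174 + 72.38 + 7.55 + 24.3
= −69.77 dBm → −69.8 dBm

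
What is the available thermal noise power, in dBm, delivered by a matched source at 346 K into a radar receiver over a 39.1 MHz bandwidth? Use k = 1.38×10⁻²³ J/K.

−97.3 dBm

P_n = kTB = 1.38×10⁻²³ × 346 × 3.91×10⁷ = 1.87×10⁻¹³ W
In dBm: 10 log₁₀(1.87×10⁻¹³ / 10⁻³) = −97.3 dBm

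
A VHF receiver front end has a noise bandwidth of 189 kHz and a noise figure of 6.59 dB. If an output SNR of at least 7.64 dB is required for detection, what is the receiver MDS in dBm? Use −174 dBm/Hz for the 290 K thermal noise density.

Sensitivity = −174 + 10 log₁₀(B) + NF + SNR_min
= −174 + 52.76 + 6.59 + 7.64
= −107.01 dBm → −107.0 dBm

−107.0 dBm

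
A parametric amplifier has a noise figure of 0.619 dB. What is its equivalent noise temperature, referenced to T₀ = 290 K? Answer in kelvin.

F = 10^(0.619/10) = 1.15319
T_e = (F − 1)·T₀ = (1.15319 − 1) × 290 = 44.4 K

44.4 K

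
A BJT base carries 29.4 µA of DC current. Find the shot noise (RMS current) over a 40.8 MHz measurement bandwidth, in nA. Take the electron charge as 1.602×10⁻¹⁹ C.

19.6 nA

I_n = √(2qI·B)
2qI·B = 2 × 1.602×10⁻¹⁹ × 2.94×10⁻⁵ × 4.08×10⁷ = 3.84×10⁻¹⁶ A²
I_n = √(3.84×10⁻¹⁶) = 1.96×10⁻⁸ A = 19.6 nA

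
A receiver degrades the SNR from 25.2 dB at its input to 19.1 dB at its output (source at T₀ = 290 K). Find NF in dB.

6.1 dB

NF (dB) = SNR_in(dB) − SNR_out(dB) when the source is at T₀
NF = 25.2 − 19.1 = 6.1 dB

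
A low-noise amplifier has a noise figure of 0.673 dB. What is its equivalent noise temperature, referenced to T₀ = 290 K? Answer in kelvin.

F = 10^(0.673/10) = 1.16762
T_e = (F − 1)·T₀ = (1.16762 − 1) × 290 = 48.6 K

48.6 K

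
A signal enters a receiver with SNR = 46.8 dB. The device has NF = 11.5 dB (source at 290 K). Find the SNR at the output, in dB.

By definition F = SNR_in/SNR_out, so in dB: SNR_out = SNR_in − NF
SNR_out = 46.8 − 11.5 = 35.3 dB

35.3 dB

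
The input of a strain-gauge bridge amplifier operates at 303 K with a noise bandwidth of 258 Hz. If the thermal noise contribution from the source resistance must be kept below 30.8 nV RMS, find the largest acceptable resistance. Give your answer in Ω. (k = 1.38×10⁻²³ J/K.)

220 Ω

Johnson–Nyquist: V_n = √(4kTRB) ⇒ R = V_n² / (4kTB)
4kTB = 4 × 1.38×10⁻²³ × 303 × 2.58×10² = 4.32×10⁻¹⁸
R = (3.08×10⁻⁸)² / 4.32×10⁻¹⁸ = 2.20×10² Ω = 220 Ω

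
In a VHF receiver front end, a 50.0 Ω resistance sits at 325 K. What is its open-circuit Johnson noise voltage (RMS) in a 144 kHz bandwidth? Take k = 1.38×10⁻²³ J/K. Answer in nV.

V_n = √(4kTRB)
4kTRB = 4 × 1.38×10⁻²³ × 325 × 5.00×10¹ × 1.44×10⁵ = 1.29×10⁻¹³ V²
V_n = √(1.29×10⁻¹³) = 3.59×10⁻⁷ V = 359 nV

359 nV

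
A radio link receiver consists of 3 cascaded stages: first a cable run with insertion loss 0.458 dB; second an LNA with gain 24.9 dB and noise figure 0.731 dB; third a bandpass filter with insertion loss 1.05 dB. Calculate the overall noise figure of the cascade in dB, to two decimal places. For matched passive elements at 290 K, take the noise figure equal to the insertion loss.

1.19 dB

Convert to linear (a loss of L dB is a gain of −L dB): F_i = 10^(NF_i/10), G_i = 10^(G_i,dB/10)
  Stage 1: F_1 = 10^(0.458/10) = 1.111, G_1 = 10^(−0.458/10) = 0.8999
  Stage 2: F_2 = 10^(0.731/10) = 1.183, G_2 = 10^(24.9/10) = 309.0
  Stage 3: F_3 = 10^(1.05/10) = 1.274, G_3 = 10^(−1.05/10) = 0.7852
Friis cascade:
  F = 1.111 + (1.183 − 1)/0.8999 + (1.274 − 1)/278.1 = 1.316
NF = 10 log₁₀(1.316) = 1.19 dB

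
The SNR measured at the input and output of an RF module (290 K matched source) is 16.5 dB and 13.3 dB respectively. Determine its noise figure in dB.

NF (dB) = SNR_in(dB) − SNR_out(dB) when the source is at T₀
NF = 16.5 − 13.3 = 3.2 dB

3.2 dB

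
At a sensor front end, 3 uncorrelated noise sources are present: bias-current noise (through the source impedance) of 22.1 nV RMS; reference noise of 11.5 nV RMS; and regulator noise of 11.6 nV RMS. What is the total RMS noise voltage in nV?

Uncorrelated sources add in power (mean-square): V_tot = √(ΣV_i²)
V_tot = √[(2.21×10⁻⁸)² + (1.15×10⁻⁸)² + (1.16×10⁻⁸)²] = 2.75×10⁻⁸ V = 27.5 nV

27.5 nV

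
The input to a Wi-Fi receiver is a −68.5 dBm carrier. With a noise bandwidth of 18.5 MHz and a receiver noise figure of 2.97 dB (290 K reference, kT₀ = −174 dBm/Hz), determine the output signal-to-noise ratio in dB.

Noise floor: N = −174 + 10 log₁₀(B) + NF
10 log₁₀(1.85×10⁷) = 72.67 dB
N = −174 + 72.67 + 2.97 = −98.36 dBm
SNR = P_sig − N = −68.5 − (−98.36) = 29.86 dB → 29.9 dB

29.9 dB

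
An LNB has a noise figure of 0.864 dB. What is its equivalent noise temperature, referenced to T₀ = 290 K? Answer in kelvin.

63.8 K

F = 10^(0.864/10) = 1.22011
T_e = (F − 1)·T₀ = (1.22011 − 1) × 290 = 63.8 K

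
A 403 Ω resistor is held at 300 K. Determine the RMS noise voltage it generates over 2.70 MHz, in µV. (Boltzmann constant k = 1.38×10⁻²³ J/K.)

V_n = √(4kTRB)
4kTRB = 4 × 1.38×10⁻²³ × 300 × 4.03×10² × 2.70×10⁶ = 1.80×10⁻¹¹ V²
V_n = √(1.80×10⁻¹¹) = 4.24×10⁻⁶ V = 4.24 µV

4.24 µV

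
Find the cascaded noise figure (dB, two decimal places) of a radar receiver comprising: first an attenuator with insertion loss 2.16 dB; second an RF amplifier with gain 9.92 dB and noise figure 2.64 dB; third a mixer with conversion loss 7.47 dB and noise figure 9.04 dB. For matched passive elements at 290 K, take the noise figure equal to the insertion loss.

6.23 dB

Convert to linear (a loss of L dB is a gain of −L dB): F_i = 10^(NF_i/10), G_i = 10^(G_i,dB/10)
  Stage 1: F_1 = 10^(2.16/10) = 1.644, G_1 = 10^(−2.16/10) = 0.6081
  Stage 2: F_2 = 10^(2.64/10) = 1.837, G_2 = 10^(9.92/10) = 9.817
  Stage 3: F_3 = 10^(9.04/10) = 8.017, G_3 = 10^(−7.47/10) = 0.1791
Friis cascade:
  F = 1.644 + (1.837 − 1)/0.6081 + (8.017 − 1)/5.970 = 4.195
NF = 10 log₁₀(4.195) = 6.23 dB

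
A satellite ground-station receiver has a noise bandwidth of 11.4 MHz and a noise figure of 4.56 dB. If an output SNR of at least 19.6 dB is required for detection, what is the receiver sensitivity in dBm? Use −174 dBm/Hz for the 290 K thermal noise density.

−79.3 dBm

Sensitivity = −174 + 10 log₁₀(B) + NF + SNR_min
= −174 + 70.57 + 4.56 + 19.6
= −79.27 dBm → −79.3 dBm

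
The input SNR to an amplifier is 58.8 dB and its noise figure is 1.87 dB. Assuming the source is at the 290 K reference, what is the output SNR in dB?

56.93 dB

By definition F = SNR_in/SNR_out, so in dB: SNR_out = SNR_in − NF
SNR_out = 58.8 − 1.87 = 56.93 dB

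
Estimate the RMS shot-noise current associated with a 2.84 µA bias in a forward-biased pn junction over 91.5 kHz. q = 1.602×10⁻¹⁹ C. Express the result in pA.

289 pA

I_n = √(2qI·B)
2qI·B = 2 × 1.602×10⁻¹⁹ × 2.84×10⁻⁶ × 9.15×10⁴ = 8.33×10⁻²⁰ A²
I_n = √(8.33×10⁻²⁰) = 2.89×10⁻¹⁰ A = 289 pA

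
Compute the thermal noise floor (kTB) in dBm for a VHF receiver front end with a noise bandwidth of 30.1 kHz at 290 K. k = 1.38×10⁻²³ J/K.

−129.2 dBm

P_n = kTB = 1.38×10⁻²³ × 290 × 3.01×10⁴ = 1.20×10⁻¹⁶ W
In dBm: 10 log₁₀(1.20×10⁻¹⁶ / 10⁻³) = −129.2 dBm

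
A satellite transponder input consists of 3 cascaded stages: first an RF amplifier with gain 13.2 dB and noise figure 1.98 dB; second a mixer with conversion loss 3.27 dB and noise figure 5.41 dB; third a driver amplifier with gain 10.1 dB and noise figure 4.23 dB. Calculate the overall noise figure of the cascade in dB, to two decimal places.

2.70 dB

Convert to linear (a loss of L dB is a gain of −L dB): F_i = 10^(NF_i/10), G_i = 10^(G_i,dB/10)
  Stage 1: F_1 = 10^(1.98/10) = 1.578, G_1 = 10^(13.2/10) = 20.89
  Stage 2: F_2 = 10^(5.41/10) = 3.475, G_2 = 10^(−3.27/10) = 0.4710
  Stage 3: F_3 = 10^(4.23/10) = 2.649, G_3 = 10^(10.1/10) = 10.23
Friis cascade:
  F = 1.578 + (3.475 − 1)/20.89 + (2.649 − 1)/9.840 = 1.864
NF = 10 log₁₀(1.864) = 2.70 dB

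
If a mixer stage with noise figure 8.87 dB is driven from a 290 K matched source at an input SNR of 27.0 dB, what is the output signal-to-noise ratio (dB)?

By definition F = SNR_in/SNR_out, so in dB: SNR_out = SNR_in − NF
SNR_out = 27.0 − 8.87 = 18.13 dB

18.13 dB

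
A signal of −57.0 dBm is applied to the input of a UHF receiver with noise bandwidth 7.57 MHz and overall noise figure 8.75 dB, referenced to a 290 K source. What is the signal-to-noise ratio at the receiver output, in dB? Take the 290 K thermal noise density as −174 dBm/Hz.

39.5 dB

Noise floor: N = −174 + 10 log₁₀(B) + NF
10 log₁₀(7.57×10⁶) = 68.79 dB
N = −174 + 68.79 + 8.75 = −96.46 dBm
SNR = P_sig − N = −57.0 − (−96.46) = 39.46 dB → 39.5 dB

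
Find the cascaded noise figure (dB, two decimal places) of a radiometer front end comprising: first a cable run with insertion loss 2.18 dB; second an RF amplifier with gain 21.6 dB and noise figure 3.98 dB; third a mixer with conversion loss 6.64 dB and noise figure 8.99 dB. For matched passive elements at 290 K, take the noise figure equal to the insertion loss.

Convert to linear (a loss of L dB is a gain of −L dB): F_i = 10^(NF_i/10), G_i = 10^(G_i,dB/10)
  Stage 1: F_1 = 10^(2.18/10) = 1.652, G_1 = 10^(−2.18/10) = 0.6053
  Stage 2: F_2 = 10^(3.98/10) = 2.500, G_2 = 10^(21.6/10) = 144.5
  Stage 3: F_3 = 10^(8.99/10) = 7.925, G_3 = 10^(−6.64/10) = 0.2168
Friis cascade:
  F = 1.652 + (2.500 − 1)/0.6053 + (7.925 − 1)/87.50 = 4.210
NF = 10 log₁₀(4.210) = 6.24 dB

6.24 dB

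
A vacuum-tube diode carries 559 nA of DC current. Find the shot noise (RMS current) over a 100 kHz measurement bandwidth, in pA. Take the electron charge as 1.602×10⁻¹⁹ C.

134 pA

I_n = √(2qI·B)
2qI·B = 2 × 1.602×10⁻¹⁹ × 5.59×10⁻⁷ × 1.00×10⁵ = 1.79×10⁻²⁰ A²
I_n = √(1.79×10⁻²⁰) = 1.34×10⁻¹⁰ A = 134 pA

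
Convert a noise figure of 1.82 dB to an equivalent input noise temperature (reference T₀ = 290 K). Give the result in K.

F = 10^(1.82/10) = 1.52055
T_e = (F − 1)·T₀ = (1.52055 − 1) × 290 = 151 K

151 K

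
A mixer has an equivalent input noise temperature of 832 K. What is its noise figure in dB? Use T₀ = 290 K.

F = 1 + T_e/T₀ = 1 + 832/290 = 3.86897
NF = 10 log₁₀(3.86897) = 5.88 dB

5.88 dB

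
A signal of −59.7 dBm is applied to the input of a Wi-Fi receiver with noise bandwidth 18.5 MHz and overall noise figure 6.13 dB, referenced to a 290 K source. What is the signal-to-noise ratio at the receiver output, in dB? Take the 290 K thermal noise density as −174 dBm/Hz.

Noise floor: N = −174 + 10 log₁₀(B) + NF
10 log₁₀(1.85×10⁷) = 72.67 dB
N = −174 + 72.67 + 6.13 = −95.20 dBm
SNR = P_sig − N = −59.7 − (−95.20) = 35.50 dB → 35.5 dB

35.5 dB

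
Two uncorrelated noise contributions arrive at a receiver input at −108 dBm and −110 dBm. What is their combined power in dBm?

Convert to linear, add, convert back:
P₁ = 1.58×10⁻¹⁴ W, P₂ = 1.00×10⁻¹⁴ W
P_tot = 2.58×10⁻¹⁴ W → 10 log₁₀(P_tot / 10⁻³) = −105.9 dBm

−105.9 dBm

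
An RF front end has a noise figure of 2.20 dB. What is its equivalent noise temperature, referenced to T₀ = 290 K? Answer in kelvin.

F = 10^(2.20/10) = 1.65959
T_e = (F − 1)·T₀ = (1.65959 − 1) × 290 = 191 K

191 K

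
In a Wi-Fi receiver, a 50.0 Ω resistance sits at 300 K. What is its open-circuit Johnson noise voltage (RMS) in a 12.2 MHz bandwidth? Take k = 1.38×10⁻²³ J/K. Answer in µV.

3.18 µV

V_n = √(4kTRB)
4kTRB = 4 × 1.38×10⁻²³ × 300 × 5.00×10¹ × 1.22×10⁷ = 1.01×10⁻¹¹ V²
V_n = √(1.01×10⁻¹¹) = 3.18×10⁻⁶ V = 3.18 µV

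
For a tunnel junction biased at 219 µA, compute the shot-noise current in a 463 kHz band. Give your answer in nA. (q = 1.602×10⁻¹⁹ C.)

5.70 nA

I_n = √(2qI·B)
2qI·B = 2 × 1.602×10⁻¹⁹ × 2.19×10⁻⁴ × 4.63×10⁵ = 3.25×10⁻¹⁷ A²
I_n = √(3.25×10⁻¹⁷) = 5.70×10⁻⁹ A = 5.70 nA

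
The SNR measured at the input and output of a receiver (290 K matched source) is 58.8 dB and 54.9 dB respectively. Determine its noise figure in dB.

NF (dB) = SNR_in(dB) − SNR_out(dB) when the source is at T₀
NF = 58.8 − 54.9 = 3.9 dB

3.9 dB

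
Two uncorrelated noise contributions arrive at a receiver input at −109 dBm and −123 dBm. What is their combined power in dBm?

−108.8 dBm

Convert to linear, add, convert back:
P₁ = 1.26×10⁻¹⁴ W, P₂ = 5.01×10⁻¹⁶ W
P_tot = 1.31×10⁻¹⁴ W → 10 log₁₀(P_tot / 10⁻³) = −108.8 dBm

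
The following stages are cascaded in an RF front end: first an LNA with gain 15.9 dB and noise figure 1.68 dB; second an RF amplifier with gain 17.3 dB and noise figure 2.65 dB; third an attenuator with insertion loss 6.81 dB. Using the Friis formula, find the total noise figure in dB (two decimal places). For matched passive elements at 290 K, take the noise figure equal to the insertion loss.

1.75 dB

Convert to linear (a loss of L dB is a gain of −L dB): F_i = 10^(NF_i/10), G_i = 10^(G_i,dB/10)
  Stage 1: F_1 = 10^(1.68/10) = 1.472, G_1 = 10^(15.9/10) = 38.90
  Stage 2: F_2 = 10^(2.65/10) = 1.841, G_2 = 10^(17.3/10) = 53.70
  Stage 3: F_3 = 10^(6.81/10) = 4.797, G_3 = 10^(−6.81/10) = 0.2084
Friis cascade:
  F = 1.472 + (1.841 − 1)/38.90 + (4.797 − 1)/2089 = 1.496
NF = 10 log₁₀(1.496) = 1.75 dB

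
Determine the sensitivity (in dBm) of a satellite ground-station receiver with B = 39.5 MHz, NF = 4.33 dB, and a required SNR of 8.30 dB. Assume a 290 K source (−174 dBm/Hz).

−85.4 dBm

Sensitivity = −174 + 10 log₁₀(B) + NF + SNR_min
= −174 + 75.97 + 4.33 + 8.30
= −85.40 dBm → −85.4 dBm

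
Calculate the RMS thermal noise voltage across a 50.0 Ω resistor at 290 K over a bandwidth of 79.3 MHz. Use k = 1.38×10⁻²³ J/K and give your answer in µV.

V_n = √(4kTRB)
4kTRB = 4 × 1.38×10⁻²³ × 290 × 5.00×10¹ × 7.93×10⁷ = 6.35×10⁻¹¹ V²
V_n = √(6.35×10⁻¹¹) = 7.97×10⁻⁶ V = 7.97 µV

7.97 µV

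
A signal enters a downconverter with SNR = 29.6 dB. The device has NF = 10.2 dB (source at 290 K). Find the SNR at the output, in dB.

19.4 dB

By definition F = SNR_in/SNR_out, so in dB: SNR_out = SNR_in − NF
SNR_out = 29.6 − 10.2 = 19.4 dB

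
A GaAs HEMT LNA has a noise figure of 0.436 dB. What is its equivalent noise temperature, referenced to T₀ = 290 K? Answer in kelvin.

F = 10^(0.436/10) = 1.10561
T_e = (F − 1)·T₀ = (1.10561 − 1) × 290 = 30.6 K

30.6 K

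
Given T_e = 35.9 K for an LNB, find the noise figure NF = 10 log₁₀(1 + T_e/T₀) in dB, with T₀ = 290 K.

F = 1 + T_e/T₀ = 1 + 35.9/290 = 1.12379
NF = 10 log₁₀(1.12379) = 0.507 dB

0.507 dB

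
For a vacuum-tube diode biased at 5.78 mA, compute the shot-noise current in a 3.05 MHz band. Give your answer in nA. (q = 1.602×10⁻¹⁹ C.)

I_n = √(2qI·B)
2qI·B = 2 × 1.602×10⁻¹⁹ × 5.78×10⁻³ × 3.05×10⁶ = 5.65×10⁻¹⁵ A²
I_n = √(5.65×10⁻¹⁵) = 7.52×10⁻⁸ A = 75.2 nA

75.2 nA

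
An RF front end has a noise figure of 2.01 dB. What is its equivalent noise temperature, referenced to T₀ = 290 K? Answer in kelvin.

F = 10^(2.01/10) = 1.58855
T_e = (F − 1)·T₀ = (1.58855 − 1) × 290 = 171 K

171 K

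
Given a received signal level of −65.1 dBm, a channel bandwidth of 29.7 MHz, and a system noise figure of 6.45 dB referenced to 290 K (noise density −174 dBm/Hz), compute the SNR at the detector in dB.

Noise floor: N = −174 + 10 log₁₀(B) + NF
10 log₁₀(2.97×10⁷) = 74.73 dB
N = −174 + 74.73 + 6.45 = −92.82 dBm
SNR = P_sig − N = −65.1 − (−92.82) = 27.72 dB → 27.7 dB

27.7 dB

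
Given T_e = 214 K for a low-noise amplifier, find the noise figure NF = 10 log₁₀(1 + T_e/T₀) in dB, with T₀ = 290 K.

2.40 dB

F = 1 + T_e/T₀ = 1 + 214/290 = 1.73793
NF = 10 log₁₀(1.73793) = 2.40 dB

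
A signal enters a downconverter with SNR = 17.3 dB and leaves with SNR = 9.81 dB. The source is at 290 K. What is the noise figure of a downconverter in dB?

NF (dB) = SNR_in(dB) − SNR_out(dB) when the source is at T₀
NF = 17.3 − 9.81 = 7.49 dB

7.49 dB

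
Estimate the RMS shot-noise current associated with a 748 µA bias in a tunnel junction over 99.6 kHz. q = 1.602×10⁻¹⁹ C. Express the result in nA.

4.89 nA

I_n = √(2qI·B)
2qI·B = 2 × 1.602×10⁻¹⁹ × 7.48×10⁻⁴ × 9.96×10⁴ = 2.39×10⁻¹⁷ A²
I_n = √(2.39×10⁻¹⁷) = 4.89×10⁻⁹ A = 4.89 nA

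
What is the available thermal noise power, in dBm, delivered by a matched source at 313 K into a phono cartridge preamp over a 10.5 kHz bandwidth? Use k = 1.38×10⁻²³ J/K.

−133.4 dBm

P_n = kTB = 1.38×10⁻²³ × 313 × 1.05×10⁴ = 4.54×10⁻¹⁷ W
In dBm: 10 log₁₀(4.54×10⁻¹⁷ / 10⁻³) = −133.4 dBm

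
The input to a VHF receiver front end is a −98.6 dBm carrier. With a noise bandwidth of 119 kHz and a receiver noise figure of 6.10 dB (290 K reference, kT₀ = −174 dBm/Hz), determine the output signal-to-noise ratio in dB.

Noise floor: N = −174 + 10 log₁₀(B) + NF
10 log₁₀(1.19×10⁵) = 50.76 dB
N = −174 + 50.76 + 6.10 = −117.14 dBm
SNR = P_sig − N = −98.6 − (−117.14) = 18.54 dB → 18.5 dB

18.5 dB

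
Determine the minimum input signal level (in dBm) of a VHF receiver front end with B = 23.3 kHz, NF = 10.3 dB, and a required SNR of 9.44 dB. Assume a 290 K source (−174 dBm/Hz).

−110.6 dBm

Sensitivity = −174 + 10 log₁₀(B) + NF + SNR_min
= −174 + 43.67 + 10.3 + 9.44
= −110.59 dBm → −110.6 dBm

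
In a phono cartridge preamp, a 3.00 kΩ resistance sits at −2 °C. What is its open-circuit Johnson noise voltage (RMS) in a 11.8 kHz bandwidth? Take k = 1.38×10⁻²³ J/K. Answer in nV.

728 nV

T = −2 °C + 273.15 = 271.15 K
V_n = √(4kTRB)
4kTRB = 4 × 1.38×10⁻²³ × 271.15 × 3.00×10³ × 1.18×10⁴ = 5.30×10⁻¹³ V²
V_n = √(5.30×10⁻¹³) = 7.28×10⁻⁷ V = 728 nV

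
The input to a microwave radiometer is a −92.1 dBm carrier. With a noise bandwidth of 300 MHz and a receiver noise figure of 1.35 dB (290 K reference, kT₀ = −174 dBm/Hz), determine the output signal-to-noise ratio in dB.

Noise floor: N = −174 + 10 log₁₀(B) + NF
10 log₁₀(3.00×10⁸) = 84.77 dB
N = −174 + 84.77 + 1.35 = −87.88 dBm
SNR = P_sig − N = −92.1 − (−87.88) = −4.22 dB → −4.2 dB

−4.2 dB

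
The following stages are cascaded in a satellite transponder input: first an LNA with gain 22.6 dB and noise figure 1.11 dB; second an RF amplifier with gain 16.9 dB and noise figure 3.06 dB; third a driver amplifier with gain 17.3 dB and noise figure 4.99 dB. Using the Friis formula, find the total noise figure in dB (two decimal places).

Convert to linear (a loss of L dB is a gain of −L dB): F_i = 10^(NF_i/10), G_i = 10^(G_i,dB/10)
  Stage 1: F_1 = 10^(1.11/10) = 1.291, G_1 = 10^(22.6/10) = 182.0
  Stage 2: F_2 = 10^(3.06/10) = 2.023, G_2 = 10^(16.9/10) = 48.98
  Stage 3: F_3 = 10^(4.99/10) = 3.155, G_3 = 10^(17.3/10) = 53.70
Friis cascade:
  F = 1.291 + (2.023 − 1)/182.0 + (3.155 − 1)/8913 = 1.297
NF = 10 log₁₀(1.297) = 1.13 dB

1.13 dB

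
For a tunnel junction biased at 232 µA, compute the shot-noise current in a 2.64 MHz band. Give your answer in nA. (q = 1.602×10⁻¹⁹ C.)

I_n = √(2qI·B)
2qI·B = 2 × 1.602×10⁻¹⁹ × 2.32×10⁻⁴ × 2.64×10⁶ = 1.96×10⁻¹⁶ A²
I_n = √(1.96×10⁻¹⁶) = 1.40×10⁻⁸ A = 14.0 nA

14.0 nA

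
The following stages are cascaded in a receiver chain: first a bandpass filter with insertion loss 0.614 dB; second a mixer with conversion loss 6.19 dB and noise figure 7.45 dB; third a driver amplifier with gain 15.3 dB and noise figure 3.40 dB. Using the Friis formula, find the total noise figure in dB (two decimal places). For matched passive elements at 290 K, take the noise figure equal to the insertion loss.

10.83 dB

Convert to linear (a loss of L dB is a gain of −L dB): F_i = 10^(NF_i/10), G_i = 10^(G_i,dB/10)
  Stage 1: F_1 = 10^(0.614/10) = 1.152, G_1 = 10^(−0.614/10) = 0.8682
  Stage 2: F_2 = 10^(7.45/10) = 5.559, G_2 = 10^(−6.19/10) = 0.2404
  Stage 3: F_3 = 10^(3.40/10) = 2.188, G_3 = 10^(15.3/10) = 33.88
Friis cascade:
  F = 1.152 + (5.559 − 1)/0.8682 + (2.188 − 1)/0.2087 = 12.09
NF = 10 log₁₀(12.09) = 10.83 dB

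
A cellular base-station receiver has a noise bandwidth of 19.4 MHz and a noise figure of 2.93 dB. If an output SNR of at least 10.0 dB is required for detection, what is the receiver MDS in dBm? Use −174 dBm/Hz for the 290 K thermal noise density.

−88.2 dBm

Sensitivity = −174 + 10 log₁₀(B) + NF + SNR_min
= −174 + 72.88 + 2.93 + 10.0
= −88.19 dBm → −88.2 dBm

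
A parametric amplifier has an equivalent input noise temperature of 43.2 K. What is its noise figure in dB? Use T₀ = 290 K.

0.603 dB

F = 1 + T_e/T₀ = 1 + 43.2/290 = 1.14897
NF = 10 log₁₀(1.14897) = 0.603 dB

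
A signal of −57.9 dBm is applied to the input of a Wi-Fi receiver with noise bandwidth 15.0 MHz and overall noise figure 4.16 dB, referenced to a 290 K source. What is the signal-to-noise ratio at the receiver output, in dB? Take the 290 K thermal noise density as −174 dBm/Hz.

40.2 dB

Noise floor: N = −174 + 10 log₁₀(B) + NF
10 log₁₀(1.50×10⁷) = 71.76 dB
N = −174 + 71.76 + 4.16 = −98.08 dBm
SNR = P_sig − N = −57.9 − (−98.08) = 40.18 dB → 40.2 dB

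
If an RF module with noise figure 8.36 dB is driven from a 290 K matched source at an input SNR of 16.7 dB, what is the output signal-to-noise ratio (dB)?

8.34 dB

By definition F = SNR_in/SNR_out, so in dB: SNR_out = SNR_in − NF
SNR_out = 16.7 − 8.36 = 8.34 dB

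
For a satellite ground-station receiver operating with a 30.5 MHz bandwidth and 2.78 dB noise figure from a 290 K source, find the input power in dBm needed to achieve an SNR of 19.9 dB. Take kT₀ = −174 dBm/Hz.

Sensitivity = −174 + 10 log₁₀(B) + NF + SNR_min
= −174 + 74.84 + 2.78 + 19.9
= −76.48 dBm → −76.5 dBm

−76.5 dBm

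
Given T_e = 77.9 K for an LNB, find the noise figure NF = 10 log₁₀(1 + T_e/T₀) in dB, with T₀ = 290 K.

F = 1 + T_e/T₀ = 1 + 77.9/290 = 1.26862
NF = 10 log₁₀(1.26862) = 1.03 dB

1.03 dB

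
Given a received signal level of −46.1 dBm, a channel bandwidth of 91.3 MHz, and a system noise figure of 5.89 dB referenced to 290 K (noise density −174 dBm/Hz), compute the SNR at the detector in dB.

Noise floor: N = −174 + 10 log₁₀(B) + NF
10 log₁₀(9.13×10⁷) = 79.6 dB
N = −174 + 79.6 + 5.89 = −88.51 dBm
SNR = P_sig − N = −46.1 − (−88.51) = 42.41 dB → 42.4 dB

42.4 dB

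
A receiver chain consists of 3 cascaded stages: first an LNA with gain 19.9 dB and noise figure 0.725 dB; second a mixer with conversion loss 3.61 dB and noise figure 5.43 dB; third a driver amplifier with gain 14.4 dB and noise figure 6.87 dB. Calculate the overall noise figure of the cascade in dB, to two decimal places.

1.13 dB

Convert to linear (a loss of L dB is a gain of −L dB): F_i = 10^(NF_i/10), G_i = 10^(G_i,dB/10)
  Stage 1: F_1 = 10^(0.725/10) = 1.182, G_1 = 10^(19.9/10) = 97.72
  Stage 2: F_2 = 10^(5.43/10) = 3.491, G_2 = 10^(−3.61/10) = 0.4355
  Stage 3: F_3 = 10^(6.87/10) = 4.864, G_3 = 10^(14.4/10) = 27.54
Friis cascade:
  F = 1.182 + (3.491 − 1)/97.72 + (4.864 − 1)/42.56 = 1.298
NF = 10 log₁₀(1.298) = 1.13 dB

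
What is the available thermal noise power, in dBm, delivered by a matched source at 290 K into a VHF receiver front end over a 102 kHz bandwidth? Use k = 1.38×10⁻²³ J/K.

P_n = kTB = 1.38×10⁻²³ × 290 × 1.02×10⁵ = 4.08×10⁻¹⁶ W
In dBm: 10 log₁₀(4.08×10⁻¹⁶ / 10⁻³) = −123.9 dBm

−123.9 dBm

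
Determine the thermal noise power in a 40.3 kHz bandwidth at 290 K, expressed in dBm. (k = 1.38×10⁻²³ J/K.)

−127.9 dBm

P_n = kTB = 1.38×10⁻²³ × 290 × 4.03×10⁴ = 1.61×10⁻¹⁶ W
In dBm: 10 log₁₀(1.61×10⁻¹⁶ / 10⁻³) = −127.9 dBm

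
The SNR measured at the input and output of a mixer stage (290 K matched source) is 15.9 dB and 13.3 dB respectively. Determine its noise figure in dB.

NF (dB) = SNR_in(dB) − SNR_out(dB) when the source is at T₀
NF = 15.9 − 13.3 = 2.6 dB

2.6 dB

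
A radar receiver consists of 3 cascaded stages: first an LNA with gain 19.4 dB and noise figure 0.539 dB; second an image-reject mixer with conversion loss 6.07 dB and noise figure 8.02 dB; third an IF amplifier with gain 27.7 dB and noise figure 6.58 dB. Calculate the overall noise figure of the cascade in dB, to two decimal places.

Convert to linear (a loss of L dB is a gain of −L dB): F_i = 10^(NF_i/10), G_i = 10^(G_i,dB/10)
  Stage 1: F_1 = 10^(0.539/10) = 1.132, G_1 = 10^(19.4/10) = 87.10
  Stage 2: F_2 = 10^(8.02/10) = 6.339, G_2 = 10^(−6.07/10) = 0.2472
  Stage 3: F_3 = 10^(6.58/10) = 4.550, G_3 = 10^(27.7/10) = 588.8
Friis cascade:
  F = 1.132 + (6.339 − 1)/87.10 + (4.550 − 1)/21.53 = 1.358
NF = 10 log₁₀(1.358) = 1.33 dB

1.33 dB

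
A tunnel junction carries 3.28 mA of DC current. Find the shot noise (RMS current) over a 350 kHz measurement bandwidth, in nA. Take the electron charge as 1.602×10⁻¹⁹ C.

I_n = √(2qI·B)
2qI·B = 2 × 1.602×10⁻¹⁹ × 3.28×10⁻³ × 3.50×10⁵ = 3.68×10⁻¹⁶ A²
I_n = √(3.68×10⁻¹⁶) = 1.92×10⁻⁸ A = 19.2 nA

19.2 nA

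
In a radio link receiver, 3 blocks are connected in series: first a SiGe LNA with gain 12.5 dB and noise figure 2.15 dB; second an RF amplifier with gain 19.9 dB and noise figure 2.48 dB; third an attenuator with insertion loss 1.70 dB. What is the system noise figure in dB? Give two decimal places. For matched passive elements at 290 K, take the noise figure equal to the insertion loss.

Convert to linear (a loss of L dB is a gain of −L dB): F_i = 10^(NF_i/10), G_i = 10^(G_i,dB/10)
  Stage 1: F_1 = 10^(2.15/10) = 1.641, G_1 = 10^(12.5/10) = 17.78
  Stage 2: F_2 = 10^(2.48/10) = 1.770, G_2 = 10^(19.9/10) = 97.72
  Stage 3: F_3 = 10^(1.70/10) = 1.479, G_3 = 10^(−1.70/10) = 0.6761
Friis cascade:
  F = 1.641 + (1.770 − 1)/17.78 + (1.479 − 1)/1738 = 1.684
NF = 10 log₁₀(1.684) = 2.26 dB

2.26 dB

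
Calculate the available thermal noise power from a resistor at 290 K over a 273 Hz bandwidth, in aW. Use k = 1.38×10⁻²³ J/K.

1.09 aW

P_n = kTB = 1.38×10⁻²³ × 290 × 2.73×10² = 1.09×10⁻¹⁸ W = 1.09 aW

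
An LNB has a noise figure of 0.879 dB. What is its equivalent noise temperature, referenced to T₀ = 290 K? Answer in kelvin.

65.1 K

F = 10^(0.879/10) = 1.22433
T_e = (F − 1)·T₀ = (1.22433 − 1) × 290 = 65.1 K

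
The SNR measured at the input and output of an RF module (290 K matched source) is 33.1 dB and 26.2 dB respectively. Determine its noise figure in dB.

6.9 dB

NF (dB) = SNR_in(dB) − SNR_out(dB) when the source is at T₀
NF = 33.1 − 26.2 = 6.9 dB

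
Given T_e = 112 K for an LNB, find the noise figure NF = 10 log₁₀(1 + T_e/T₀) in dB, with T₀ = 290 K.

F = 1 + T_e/T₀ = 1 + 112/290 = 1.38621
NF = 10 log₁₀(1.38621) = 1.42 dB

1.42 dB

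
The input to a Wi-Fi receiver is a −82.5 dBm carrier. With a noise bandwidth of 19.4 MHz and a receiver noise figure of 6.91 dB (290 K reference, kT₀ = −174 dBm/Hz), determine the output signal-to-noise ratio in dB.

11.7 dB

Noise floor: N = −174 + 10 log₁₀(B) + NF
10 log₁₀(1.94×10⁷) = 72.88 dB
N = −174 + 72.88 + 6.91 = −94.21 dBm
SNR = P_sig − N = −82.5 − (−94.21) = 11.71 dB → 11.7 dB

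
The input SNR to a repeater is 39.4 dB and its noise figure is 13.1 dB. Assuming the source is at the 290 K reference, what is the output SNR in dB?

By definition F = SNR_in/SNR_out, so in dB: SNR_out = SNR_in − NF
SNR_out = 39.4 − 13.1 = 26.3 dB

26.3 dB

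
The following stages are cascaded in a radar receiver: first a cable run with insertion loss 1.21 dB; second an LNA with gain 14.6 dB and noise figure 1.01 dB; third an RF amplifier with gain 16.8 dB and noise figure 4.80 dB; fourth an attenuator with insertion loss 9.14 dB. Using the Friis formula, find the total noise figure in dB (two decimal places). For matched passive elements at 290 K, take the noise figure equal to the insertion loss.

2.47 dB

Convert to linear (a loss of L dB is a gain of −L dB): F_i = 10^(NF_i/10), G_i = 10^(G_i,dB/10)
  Stage 1: F_1 = 10^(1.21/10) = 1.321, G_1 = 10^(−1.21/10) = 0.7568
  Stage 2: F_2 = 10^(1.01/10) = 1.262, G_2 = 10^(14.6/10) = 28.84
  Stage 3: F_3 = 10^(4.80/10) = 3.020, G_3 = 10^(16.8/10) = 47.86
  Stage 4: F_4 = 10^(9.14/10) = 8.204, G_4 = 10^(−9.14/10) = 0.1219
Friis cascade:
  F = 1.321 + (1.262 − 1)/0.7568 + (3.020 − 1)/21.83 + (8.204 − 1)/1045 = 1.767
NF = 10 log₁₀(1.767) = 2.47 dB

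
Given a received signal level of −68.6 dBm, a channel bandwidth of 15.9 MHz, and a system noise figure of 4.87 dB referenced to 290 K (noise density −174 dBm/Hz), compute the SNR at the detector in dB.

Noise floor: N = −174 + 10 log₁₀(B) + NF
10 log₁₀(1.59×10⁷) = 72.01 dB
N = −174 + 72.01 + 4.87 = −97.12 dBm
SNR = P_sig − N = −68.6 − (−97.12) = 28.52 dB → 28.5 dB

28.5 dB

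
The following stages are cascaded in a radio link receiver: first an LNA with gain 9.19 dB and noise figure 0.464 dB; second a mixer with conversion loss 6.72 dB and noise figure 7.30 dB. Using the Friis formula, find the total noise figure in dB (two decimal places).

Convert to linear (a loss of L dB is a gain of −L dB): F_i = 10^(NF_i/10), G_i = 10^(G_i,dB/10)
  Stage 1: F_1 = 10^(0.464/10) = 1.113, G_1 = 10^(9.19/10) = 8.299
  Stage 2: F_2 = 10^(7.30/10) = 5.370, G_2 = 10^(−6.72/10) = 0.2128
Friis cascade:
  F = 1.113 + (5.370 − 1)/8.299 = 1.639
NF = 10 log₁₀(1.639) = 2.15 dB

2.15 dB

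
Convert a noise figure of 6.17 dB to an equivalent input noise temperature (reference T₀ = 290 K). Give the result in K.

F = 10^(6.17/10) = 4.14
T_e = (F − 1)·T₀ = (4.14 − 1) × 290 = 911 K

911 K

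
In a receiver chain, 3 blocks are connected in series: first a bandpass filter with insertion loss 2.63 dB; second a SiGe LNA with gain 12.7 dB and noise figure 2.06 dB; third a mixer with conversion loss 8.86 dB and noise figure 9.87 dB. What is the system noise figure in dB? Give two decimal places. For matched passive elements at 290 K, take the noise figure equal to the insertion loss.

5.80 dB

Convert to linear (a loss of L dB is a gain of −L dB): F_i = 10^(NF_i/10), G_i = 10^(G_i,dB/10)
  Stage 1: F_1 = 10^(2.63/10) = 1.832, G_1 = 10^(−2.63/10) = 0.5458
  Stage 2: F_2 = 10^(2.06/10) = 1.607, G_2 = 10^(12.7/10) = 18.62
  Stage 3: F_3 = 10^(9.87/10) = 9.705, G_3 = 10^(−8.86/10) = 0.1300
Friis cascade:
  F = 1.832 + (1.607 − 1)/0.5458 + (9.705 − 1)/10.16 = 3.801
NF = 10 log₁₀(3.801) = 5.80 dB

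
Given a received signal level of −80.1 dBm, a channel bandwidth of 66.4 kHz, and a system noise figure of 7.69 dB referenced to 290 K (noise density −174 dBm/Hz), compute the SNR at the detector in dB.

Noise floor: N = −174 + 10 log₁₀(B) + NF
10 log₁₀(6.64×10⁴) = 48.22 dB
N = −174 + 48.22 + 7.69 = −118.09 dBm
SNR = P_sig − N = −80.1 − (−118.09) = 37.99 dB → 38.0 dB

38.0 dB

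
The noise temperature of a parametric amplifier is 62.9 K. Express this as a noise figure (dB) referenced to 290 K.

F = 1 + T_e/T₀ = 1 + 62.9/290 = 1.2169
NF = 10 log₁₀(1.2169) = 0.853 dB

0.853 dB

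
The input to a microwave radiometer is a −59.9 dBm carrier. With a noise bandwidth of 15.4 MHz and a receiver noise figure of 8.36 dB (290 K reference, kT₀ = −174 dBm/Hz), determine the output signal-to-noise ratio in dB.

33.9 dB

Noise floor: N = −174 + 10 log₁₀(B) + NF
10 log₁₀(1.54×10⁷) = 71.88 dB
N = −174 + 71.88 + 8.36 = −93.76 dBm
SNR = P_sig − N = −59.9 − (−93.76) = 33.86 dB → 33.9 dB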